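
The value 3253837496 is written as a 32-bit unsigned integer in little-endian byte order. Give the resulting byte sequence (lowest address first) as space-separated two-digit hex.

3253837496 in hexadecimal, padded to 32 bits, is 0xC1F19EB8.
Split into bytes (most-significant first): C1 F1 9E B8.
Little-endian: lowest address holds the least-significant byte.
So at ascending addresses the bytes are B8 9E F1 C1.

B8 9E F1 C1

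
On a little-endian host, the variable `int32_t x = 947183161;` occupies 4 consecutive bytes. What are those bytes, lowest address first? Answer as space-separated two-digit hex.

947183161 in hexadecimal, padded to 32 bits, is 0x3874DE39.
Split into bytes (most-significant first): 38 74 DE 39.
Little-endian stores the least-significant byte at the lowest address.
So at ascending addresses the bytes are 39 DE 74 38.

39 DE 74 38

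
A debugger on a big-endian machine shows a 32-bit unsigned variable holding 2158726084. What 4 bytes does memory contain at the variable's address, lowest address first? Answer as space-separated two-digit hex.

80 AB 8B C4

2158726084 in hexadecimal, padded to 32 bits, is 0x80AB8BC4.
Split into bytes (most-significant first): 80 AB 8B C4.
In big-endian order the high byte comes first in memory.
So the memory order matches the most-significant-first order: 80 AB 8B C4.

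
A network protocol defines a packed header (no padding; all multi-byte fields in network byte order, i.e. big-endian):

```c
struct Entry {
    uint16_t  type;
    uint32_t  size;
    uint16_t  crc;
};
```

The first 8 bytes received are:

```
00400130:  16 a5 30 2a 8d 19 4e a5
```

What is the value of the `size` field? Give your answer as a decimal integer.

808095001

`size` follows `type` (2 bytes), so it starts at byte offset 2 and occupies 4 bytes.
Bytes at offsets 2..5: 30 2A 8D 19.
In big-endian order the high byte comes first in memory.
The bytes are already most-significant first: 0x302A8D19.
0x302A8D19 = 808095001.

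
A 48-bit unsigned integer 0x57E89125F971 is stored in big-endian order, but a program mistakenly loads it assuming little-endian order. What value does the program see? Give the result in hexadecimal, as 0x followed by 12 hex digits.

Stored big-endian, the bytes at ascending addresses are 57 E8 91 25 F9 71.
Read back as little-endian, the first byte is least significant, giving 0x71F92591E857.

0x71F92591E857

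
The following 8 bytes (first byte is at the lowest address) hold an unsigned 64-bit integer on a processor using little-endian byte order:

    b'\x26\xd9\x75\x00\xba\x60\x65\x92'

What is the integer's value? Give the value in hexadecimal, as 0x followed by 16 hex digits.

0x926560BA0075D926

In little-endian order the low byte comes first in memory.
Reassemble most-significant byte first: 92 65 60 BA 00 75 D9 26 → 0x926560BA0075D926.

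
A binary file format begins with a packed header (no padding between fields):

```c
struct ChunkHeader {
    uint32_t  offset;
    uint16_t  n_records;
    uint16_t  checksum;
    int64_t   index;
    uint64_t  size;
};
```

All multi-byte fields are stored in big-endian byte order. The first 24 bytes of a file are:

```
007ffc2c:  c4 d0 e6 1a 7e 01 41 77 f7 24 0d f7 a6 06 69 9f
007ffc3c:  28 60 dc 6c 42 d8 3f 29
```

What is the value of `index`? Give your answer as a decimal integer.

-638369889886246497

`index` follows `offset` (4 B), `n_records` (2 B), `checksum` (2 B), so it starts at offset 4 + 2 + 2 = 8 and occupies 8 bytes.
Bytes at offsets 8..15: F7 24 0D F7 A6 06 69 9F.
In big-endian order the high byte comes first in memory.
The bytes are already most-significant first: 0xF7240DF7A606699F.
Top bit is set, so as a signed 64-bit value this is 0xF7240DF7A606699F − 2^64 = -638369889886246497.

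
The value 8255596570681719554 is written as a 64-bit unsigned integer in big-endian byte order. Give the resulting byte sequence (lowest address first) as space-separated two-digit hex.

72 91 C5 57 4C 6A BB 02

8255596570681719554 in hexadecimal, padded to 64 bits, is 0x7291C5574C6ABB02.
Split into bytes (most-significant first): 72 91 C5 57 4C 6A BB 02.
Big-endian: lowest address holds the most-significant byte.
So the memory order matches the most-significant-first order: 72 91 C5 57 4C 6A BB 02.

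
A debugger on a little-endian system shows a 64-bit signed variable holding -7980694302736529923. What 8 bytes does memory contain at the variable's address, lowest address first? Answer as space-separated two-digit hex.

Two's complement of -7980694302736529923 in 64 bits: 7980694302736529923 = 0x6EC11F2F4F983A03; invert → 0x913EE0D0B067C5FC; add 1 → 0x913EE0D0B067C5FD.
Split into bytes (most-significant first): 91 3E E0 D0 B0 67 C5 FD.
In little-endian order the low byte comes first in memory.
So at ascending addresses the bytes are FD C5 67 B0 D0 E0 3E 91.

FD C5 67 B0 D0 E0 3E 91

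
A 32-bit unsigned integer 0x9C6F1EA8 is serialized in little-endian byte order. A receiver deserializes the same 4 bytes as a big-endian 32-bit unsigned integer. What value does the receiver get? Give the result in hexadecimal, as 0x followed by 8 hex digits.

0xA81E6F9C

Stored little-endian, the bytes at ascending addresses are A8 1E 6F 9C.
Read back as big-endian, the last byte is least significant, giving 0xA81E6F9C.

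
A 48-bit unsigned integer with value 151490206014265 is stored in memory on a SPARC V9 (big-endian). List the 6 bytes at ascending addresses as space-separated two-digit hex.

151490206014265 in hexadecimal, padded to 48 bits, is 0x89C78FEA9B39.
Split into bytes (most-significant first): 89 C7 8F EA 9B 39.
Big-endian: lowest address holds the most-significant byte.
So the memory order matches the most-significant-first order: 89 C7 8F EA 9B 39.

89 C7 8F EA 9B 39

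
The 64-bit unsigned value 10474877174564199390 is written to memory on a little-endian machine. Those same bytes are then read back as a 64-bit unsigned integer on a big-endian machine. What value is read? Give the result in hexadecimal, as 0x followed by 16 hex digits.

10474877174564199390 in 64-bit hexadecimal is 0x915E3D4ABFBF1BDE.
Stored little-endian, the bytes at ascending addresses are DE 1B BF BF 4A 3D 5E 91.
Read back as big-endian, the last byte is least significant, giving 0xDE1BBFBF4A3D5E91.

0xDE1BBFBF4A3D5E91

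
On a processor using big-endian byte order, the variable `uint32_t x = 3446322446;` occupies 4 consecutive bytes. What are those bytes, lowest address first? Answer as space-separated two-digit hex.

CD 6A B5 0E

3446322446 in hexadecimal, padded to 32 bits, is 0xCD6AB50E.
Split into bytes (most-significant first): CD 6A B5 0E.
Big-endian stores the most-significant byte at the lowest address.
So the memory order matches the most-significant-first order: CD 6A B5 0E.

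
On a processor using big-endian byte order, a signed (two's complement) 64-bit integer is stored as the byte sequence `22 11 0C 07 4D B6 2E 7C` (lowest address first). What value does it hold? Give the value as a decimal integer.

2454756497401720444

Big-endian: lowest address holds the most-significant byte.
The bytes are already most-significant first: 0x22110C074DB62E7C.
0x22110C074DB62E7C = 2454756497401720444.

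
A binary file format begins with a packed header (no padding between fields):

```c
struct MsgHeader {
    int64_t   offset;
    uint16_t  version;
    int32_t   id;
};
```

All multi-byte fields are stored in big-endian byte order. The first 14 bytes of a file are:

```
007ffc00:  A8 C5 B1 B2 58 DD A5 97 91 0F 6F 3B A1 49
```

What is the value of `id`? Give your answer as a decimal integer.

`id` follows `offset` (8 B), `version` (2 B), so it starts at offset 8 + 2 = 10 and occupies 4 bytes.
Bytes at offsets 10..13: 6F 3B A1 49.
Big-endian stores the most-significant byte at the lowest address.
The bytes are already most-significant first: 0x6F3BA149.
0x6F3BA149 = 1866178889.

1866178889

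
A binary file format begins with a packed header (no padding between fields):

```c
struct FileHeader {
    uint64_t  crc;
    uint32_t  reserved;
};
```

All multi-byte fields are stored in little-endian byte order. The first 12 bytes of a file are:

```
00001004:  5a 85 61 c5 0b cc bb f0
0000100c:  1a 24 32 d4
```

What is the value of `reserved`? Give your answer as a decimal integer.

`reserved` follows `crc` (8 bytes), so it starts at byte offset 8 and occupies 4 bytes.
Bytes at offsets 8..11: 1A 24 32 D4.
Little-endian stores the least-significant byte at the lowest address.
Reassemble most-significant byte first: D4 32 24 1A → 0xD432241A.
0xD432241A = 3560055834.

3560055834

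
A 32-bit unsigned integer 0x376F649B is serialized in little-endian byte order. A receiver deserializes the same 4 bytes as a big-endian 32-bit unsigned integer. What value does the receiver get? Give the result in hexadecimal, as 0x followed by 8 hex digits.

Stored little-endian, the bytes at ascending addresses are 9B 64 6F 37.
Read back as big-endian, the last byte is least significant, giving 0x9B646F37.

0x9B646F37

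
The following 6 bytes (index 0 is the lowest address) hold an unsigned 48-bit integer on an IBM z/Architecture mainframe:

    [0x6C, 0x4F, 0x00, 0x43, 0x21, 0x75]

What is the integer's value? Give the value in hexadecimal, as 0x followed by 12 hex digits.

0x6C4F00432175

Big-endian: lowest address holds the most-significant byte.
The bytes are already most-significant first: 0x6C4F00432175.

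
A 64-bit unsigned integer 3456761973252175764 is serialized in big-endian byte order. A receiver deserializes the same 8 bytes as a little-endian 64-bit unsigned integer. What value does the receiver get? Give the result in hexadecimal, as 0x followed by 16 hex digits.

3456761973252175764 in 64-bit hexadecimal is 0x2FF8E2B330C63794.
Stored big-endian, the bytes at ascending addresses are 2F F8 E2 B3 30 C6 37 94.
Read back as little-endian, the first byte is least significant, giving 0x9437C630B3E2F82F.

0x9437C630B3E2F82F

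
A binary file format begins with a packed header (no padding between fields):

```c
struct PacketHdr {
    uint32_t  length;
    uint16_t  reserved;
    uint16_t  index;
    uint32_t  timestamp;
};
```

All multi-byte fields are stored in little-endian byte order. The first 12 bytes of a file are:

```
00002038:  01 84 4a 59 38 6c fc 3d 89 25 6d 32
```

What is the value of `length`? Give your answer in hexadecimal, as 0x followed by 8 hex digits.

`length` is the first field, at byte offset 0, occupying 4 bytes.
Bytes at offsets 0..3: 01 84 4A 59.
In little-endian order the low byte comes first in memory.
Reassemble most-significant byte first: 59 4A 84 01 → 0x594A8401.

0x594A8401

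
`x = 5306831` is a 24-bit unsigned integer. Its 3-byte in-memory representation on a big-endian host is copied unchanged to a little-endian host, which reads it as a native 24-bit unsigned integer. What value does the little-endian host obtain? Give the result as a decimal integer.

13629776

5306831 in 24-bit hexadecimal is 0x50F9CF.
Stored big-endian, the bytes at ascending addresses are 50 F9 CF.
Read back as little-endian, the first byte is least significant, giving 0xCFF950.
0xCFF950 = 13629776.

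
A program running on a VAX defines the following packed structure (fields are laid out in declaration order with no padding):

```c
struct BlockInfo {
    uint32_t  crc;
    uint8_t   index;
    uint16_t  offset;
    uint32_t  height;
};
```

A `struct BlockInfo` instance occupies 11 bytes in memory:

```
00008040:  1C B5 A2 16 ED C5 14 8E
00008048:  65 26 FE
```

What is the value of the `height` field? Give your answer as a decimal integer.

`height` follows `crc` (4 B), `index` (1 B), `offset` (2 B), so it starts at offset 4 + 1 + 2 = 7 and occupies 4 bytes.
Bytes at offsets 7..10: 8E 65 26 FE.
Little-endian stores the least-significant byte at the lowest address.
Reassemble most-significant byte first: FE 26 65 8E → 0xFE26658E.
0xFE26658E = 4263929230.

4263929230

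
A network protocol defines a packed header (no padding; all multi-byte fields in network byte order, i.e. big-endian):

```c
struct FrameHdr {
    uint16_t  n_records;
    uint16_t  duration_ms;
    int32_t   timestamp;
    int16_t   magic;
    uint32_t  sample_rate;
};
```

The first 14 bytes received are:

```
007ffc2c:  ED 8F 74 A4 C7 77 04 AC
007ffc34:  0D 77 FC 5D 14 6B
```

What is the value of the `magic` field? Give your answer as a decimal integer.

`magic` follows `n_records` (2 B), `duration_ms` (2 B), `timestamp` (4 B), so it starts at offset 2 + 2 + 4 = 8 and occupies 2 bytes.
Bytes at offsets 8..9: 0D 77.
Big-endian: lowest address holds the most-significant byte.
The bytes are already most-significant first: 0x0D77.
0x0D77 = 3447.

3447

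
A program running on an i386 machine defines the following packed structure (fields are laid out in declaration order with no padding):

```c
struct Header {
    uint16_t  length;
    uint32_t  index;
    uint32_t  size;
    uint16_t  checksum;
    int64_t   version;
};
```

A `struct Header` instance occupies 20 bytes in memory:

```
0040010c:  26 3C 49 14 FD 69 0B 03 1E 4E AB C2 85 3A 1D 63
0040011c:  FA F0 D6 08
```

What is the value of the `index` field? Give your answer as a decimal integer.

1778193481

`index` follows `length` (2 bytes), so it starts at byte offset 2 and occupies 4 bytes.
Bytes at offsets 2..5: 49 14 FD 69.
Little-endian stores the least-significant byte at the lowest address.
Reassemble most-significant byte first: 69 FD 14 49 → 0x69FD1449.
0x69FD1449 = 1778193481.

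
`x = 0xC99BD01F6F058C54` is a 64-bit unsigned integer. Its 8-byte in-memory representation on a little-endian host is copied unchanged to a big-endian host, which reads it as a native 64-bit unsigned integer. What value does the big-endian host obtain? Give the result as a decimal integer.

6092250370758712265

Stored little-endian, the bytes at ascending addresses are 54 8C 05 6F 1F D0 9B C9.
Read back as big-endian, the last byte is least significant, giving 0x548C056F1FD09BC9.
0x548C056F1FD09BC9 = 6092250370758712265.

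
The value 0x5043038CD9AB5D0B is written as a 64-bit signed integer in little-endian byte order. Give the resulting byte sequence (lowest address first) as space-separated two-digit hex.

0B 5D AB D9 8C 03 43 50

Split into bytes (most-significant first): 50 43 03 8C D9 AB 5D 0B.
In little-endian order the low byte comes first in memory.
So at ascending addresses the bytes are 0B 5D AB D9 8C 03 43 50.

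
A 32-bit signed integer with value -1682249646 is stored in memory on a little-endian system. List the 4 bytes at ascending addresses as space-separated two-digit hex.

Two's complement of -1682249646 in 32 bits: 1682249646 = 0x644517AE; invert → 0x9BBAE851; add 1 → 0x9BBAE852.
Split into bytes (most-significant first): 9B BA E8 52.
In little-endian order the low byte comes first in memory.
So at ascending addresses the bytes are 52 E8 BA 9B.

52 E8 BA 9B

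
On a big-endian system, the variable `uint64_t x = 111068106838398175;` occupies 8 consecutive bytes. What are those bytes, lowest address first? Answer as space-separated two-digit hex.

111068106838398175 in hexadecimal, padded to 64 bits, is 0x018A97DACDFA54DF.
Split into bytes (most-significant first): 01 8A 97 DA CD FA 54 DF.
In big-endian order the high byte comes first in memory.
So the memory order matches the most-significant-first order: 01 8A 97 DA CD FA 54 DF.

01 8A 97 DA CD FA 54 DF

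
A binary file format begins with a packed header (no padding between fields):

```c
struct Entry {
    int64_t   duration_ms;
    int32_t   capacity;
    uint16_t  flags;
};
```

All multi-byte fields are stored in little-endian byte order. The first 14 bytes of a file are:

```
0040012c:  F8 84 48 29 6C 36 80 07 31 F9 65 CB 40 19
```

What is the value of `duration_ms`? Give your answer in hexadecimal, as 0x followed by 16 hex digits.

0x0780366C294884F8

`duration_ms` is the first field, at byte offset 0, occupying 8 bytes.
Bytes at offsets 0..7: F8 84 48 29 6C 36 80 07.
Little-endian: lowest address holds the least-significant byte.
Reassemble most-significant byte first: 07 80 36 6C 29 48 84 F8 → 0x0780366C294884F8.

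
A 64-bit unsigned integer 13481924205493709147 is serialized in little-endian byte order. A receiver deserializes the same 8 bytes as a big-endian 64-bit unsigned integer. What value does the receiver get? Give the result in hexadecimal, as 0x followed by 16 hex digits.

13481924205493709147 in 64-bit hexadecimal is 0xBB196AA27531695B.
Stored little-endian, the bytes at ascending addresses are 5B 69 31 75 A2 6A 19 BB.
Read back as big-endian, the last byte is least significant, giving 0x5B693175A26A19BB.

0x5B693175A26A19BB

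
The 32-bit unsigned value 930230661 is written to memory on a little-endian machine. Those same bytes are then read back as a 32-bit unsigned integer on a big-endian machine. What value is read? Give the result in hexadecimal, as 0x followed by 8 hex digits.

930230661 in 32-bit hexadecimal is 0x37723185.
Stored little-endian, the bytes at ascending addresses are 85 31 72 37.
Read back as big-endian, the last byte is least significant, giving 0x85317237.

0x85317237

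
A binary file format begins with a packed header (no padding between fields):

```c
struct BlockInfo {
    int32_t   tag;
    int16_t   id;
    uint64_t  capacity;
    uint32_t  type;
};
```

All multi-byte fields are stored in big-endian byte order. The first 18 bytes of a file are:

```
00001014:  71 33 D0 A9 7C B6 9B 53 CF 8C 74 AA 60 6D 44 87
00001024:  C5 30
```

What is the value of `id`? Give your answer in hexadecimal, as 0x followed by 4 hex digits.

`id` follows `tag` (4 bytes), so it starts at byte offset 4 and occupies 2 bytes.
Bytes at offsets 4..5: 7C B6.
Big-endian stores the most-significant byte at the lowest address.
The bytes are already most-significant first: 0x7CB6.

0x7CB6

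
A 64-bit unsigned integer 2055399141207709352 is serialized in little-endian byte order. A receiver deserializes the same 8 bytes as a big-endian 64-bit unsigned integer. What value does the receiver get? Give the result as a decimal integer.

2055399141207709352 in 64-bit hexadecimal is 0x1C863EA1035416A8.
Stored little-endian, the bytes at ascending addresses are A8 16 54 03 A1 3E 86 1C.
Read back as big-endian, the last byte is least significant, giving 0xA8165403A13E861C.
0xA8165403A13E861C = 12111960622426392092.

12111960622426392092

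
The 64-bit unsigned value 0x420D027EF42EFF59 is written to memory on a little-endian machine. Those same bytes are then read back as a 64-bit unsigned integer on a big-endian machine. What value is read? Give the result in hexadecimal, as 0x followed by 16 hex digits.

Stored little-endian, the bytes at ascending addresses are 59 FF 2E F4 7E 02 0D 42.
Read back as big-endian, the last byte is least significant, giving 0x59FF2EF47E020D42.

0x59FF2EF47E020D42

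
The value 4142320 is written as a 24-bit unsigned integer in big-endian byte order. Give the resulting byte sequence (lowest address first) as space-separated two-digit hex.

3F 34 F0

4142320 in hexadecimal, padded to 24 bits, is 0x3F34F0.
Split into bytes (most-significant first): 3F 34 F0.
Big-endian: lowest address holds the most-significant byte.
So the memory order matches the most-significant-first order: 3F 34 F0.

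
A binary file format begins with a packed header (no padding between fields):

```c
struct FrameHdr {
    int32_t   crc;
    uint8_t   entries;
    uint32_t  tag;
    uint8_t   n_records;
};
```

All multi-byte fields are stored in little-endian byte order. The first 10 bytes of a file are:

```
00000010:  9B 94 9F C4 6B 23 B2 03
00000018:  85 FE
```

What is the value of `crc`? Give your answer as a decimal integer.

-996174693

`crc` is the first field, at byte offset 0, occupying 4 bytes.
Bytes at offsets 0..3: 9B 94 9F C4.
Little-endian stores the least-significant byte at the lowest address.
Reassemble most-significant byte first: C4 9F 94 9B → 0xC49F949B.
Top bit is set, so as a signed 32-bit value this is 0xC49F949B − 2^32 = -996174693.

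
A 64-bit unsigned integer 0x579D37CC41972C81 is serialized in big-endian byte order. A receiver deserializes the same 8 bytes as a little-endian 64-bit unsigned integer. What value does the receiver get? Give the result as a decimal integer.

9307980838722837847

Stored big-endian, the bytes at ascending addresses are 57 9D 37 CC 41 97 2C 81.
Read back as little-endian, the first byte is least significant, giving 0x812C9741CC379D57.
0x812C9741CC379D57 = 9307980838722837847.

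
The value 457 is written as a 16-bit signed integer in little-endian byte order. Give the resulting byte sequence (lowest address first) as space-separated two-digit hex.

457 in hexadecimal, padded to 16 bits, is 0x01C9.
Split into bytes (most-significant first): 01 C9.
In little-endian order the low byte comes first in memory.
So at ascending addresses the bytes are C9 01.

C9 01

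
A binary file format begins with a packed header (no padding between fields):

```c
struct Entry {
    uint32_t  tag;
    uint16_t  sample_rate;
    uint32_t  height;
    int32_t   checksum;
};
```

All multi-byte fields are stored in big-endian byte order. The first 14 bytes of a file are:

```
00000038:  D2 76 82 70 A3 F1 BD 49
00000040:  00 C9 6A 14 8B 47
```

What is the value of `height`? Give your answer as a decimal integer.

3175678153

`height` follows `tag` (4 B), `sample_rate` (2 B), so it starts at offset 4 + 2 = 6 and occupies 4 bytes.
Bytes at offsets 6..9: BD 49 00 C9.
Big-endian: lowest address holds the most-significant byte.
The bytes are already most-significant first: 0xBD4900C9.
0xBD4900C9 = 3175678153.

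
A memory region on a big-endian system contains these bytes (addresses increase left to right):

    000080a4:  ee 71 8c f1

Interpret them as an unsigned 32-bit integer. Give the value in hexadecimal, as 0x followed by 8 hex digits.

Big-endian stores the most-significant byte at the lowest address.
The bytes are already most-significant first: 0xEE718CF1.

0xEE718CF1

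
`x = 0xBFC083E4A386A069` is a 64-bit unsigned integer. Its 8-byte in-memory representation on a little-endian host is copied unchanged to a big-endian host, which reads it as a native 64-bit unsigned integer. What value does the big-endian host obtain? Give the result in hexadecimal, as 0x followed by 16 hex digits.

Stored little-endian, the bytes at ascending addresses are 69 A0 86 A3 E4 83 C0 BF.
Read back as big-endian, the last byte is least significant, giving 0x69A086A3E483C0BF.

0x69A086A3E483C0BF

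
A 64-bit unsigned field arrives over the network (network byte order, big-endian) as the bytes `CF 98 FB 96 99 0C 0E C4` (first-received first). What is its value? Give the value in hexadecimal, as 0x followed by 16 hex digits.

0xCF98FB96990C0EC4

In big-endian order the high byte comes first in memory.
The bytes are already most-significant first: 0xCF98FB96990C0EC4.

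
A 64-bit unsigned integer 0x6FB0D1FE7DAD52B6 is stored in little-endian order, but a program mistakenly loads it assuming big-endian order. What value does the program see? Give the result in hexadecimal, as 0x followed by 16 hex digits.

0xB652AD7DFED1B06F

Stored little-endian, the bytes at ascending addresses are B6 52 AD 7D FE D1 B0 6F.
Read back as big-endian, the last byte is least significant, giving 0xB652AD7DFED1B06F.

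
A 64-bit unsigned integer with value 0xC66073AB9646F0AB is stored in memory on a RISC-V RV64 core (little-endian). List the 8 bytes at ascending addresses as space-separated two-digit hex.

Split into bytes (most-significant first): C6 60 73 AB 96 46 F0 AB.
Little-endian: lowest address holds the least-significant byte.
So at ascending addresses the bytes are AB F0 46 96 AB 73 60 C6.

AB F0 46 96 AB 73 60 C6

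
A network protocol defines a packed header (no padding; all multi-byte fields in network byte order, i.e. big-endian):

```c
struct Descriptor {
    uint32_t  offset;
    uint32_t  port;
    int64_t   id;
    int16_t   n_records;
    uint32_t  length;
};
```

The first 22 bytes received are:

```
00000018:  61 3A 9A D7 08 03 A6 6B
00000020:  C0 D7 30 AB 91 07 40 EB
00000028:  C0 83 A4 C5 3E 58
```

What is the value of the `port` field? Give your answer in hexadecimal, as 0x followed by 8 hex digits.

0x0803A66B

`port` follows `offset` (4 bytes), so it starts at byte offset 4 and occupies 4 bytes.
Bytes at offsets 4..7: 08 03 A6 6B.
Big-endian: lowest address holds the most-significant byte.
The bytes are already most-significant first: 0x0803A66B.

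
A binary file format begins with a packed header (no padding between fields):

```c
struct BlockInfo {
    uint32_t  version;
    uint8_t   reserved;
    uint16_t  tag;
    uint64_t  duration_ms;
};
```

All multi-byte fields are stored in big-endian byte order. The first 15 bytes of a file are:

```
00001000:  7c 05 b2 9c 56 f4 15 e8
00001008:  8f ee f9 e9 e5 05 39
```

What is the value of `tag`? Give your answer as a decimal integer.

62485

`tag` follows `version` (4 B), `reserved` (1 B), so it starts at offset 4 + 1 = 5 and occupies 2 bytes.
Bytes at offsets 5..6: F4 15.
Big-endian stores the most-significant byte at the lowest address.
The bytes are already most-significant first: 0xF415.
0xF415 = 62485.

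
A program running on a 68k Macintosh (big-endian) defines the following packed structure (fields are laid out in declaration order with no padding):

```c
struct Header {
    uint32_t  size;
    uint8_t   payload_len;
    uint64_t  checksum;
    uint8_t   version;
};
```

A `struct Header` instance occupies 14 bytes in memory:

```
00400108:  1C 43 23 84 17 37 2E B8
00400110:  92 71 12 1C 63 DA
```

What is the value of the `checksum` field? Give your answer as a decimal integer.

3976318460116474979

`checksum` follows `size` (4 B), `payload_len` (1 B), so it starts at offset 4 + 1 = 5 and occupies 8 bytes.
Bytes at offsets 5..12: 37 2E B8 92 71 12 1C 63.
Big-endian stores the most-significant byte at the lowest address.
The bytes are already most-significant first: 0x372EB89271121C63.
0x372EB89271121C63 = 3976318460116474979.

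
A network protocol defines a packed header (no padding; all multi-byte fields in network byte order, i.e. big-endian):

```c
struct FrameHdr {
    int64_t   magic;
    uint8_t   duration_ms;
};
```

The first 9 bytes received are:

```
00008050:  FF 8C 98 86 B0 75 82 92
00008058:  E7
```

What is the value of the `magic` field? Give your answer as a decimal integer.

-32483393044905326

`magic` is the first field, at byte offset 0, occupying 8 bytes.
Bytes at offsets 0..7: FF 8C 98 86 B0 75 82 92.
Big-endian: lowest address holds the most-significant byte.
The bytes are already most-significant first: 0xFF8C9886B0758292.
Top bit is set, so as a signed 64-bit value this is 0xFF8C9886B0758292 − 2^64 = -32483393044905326.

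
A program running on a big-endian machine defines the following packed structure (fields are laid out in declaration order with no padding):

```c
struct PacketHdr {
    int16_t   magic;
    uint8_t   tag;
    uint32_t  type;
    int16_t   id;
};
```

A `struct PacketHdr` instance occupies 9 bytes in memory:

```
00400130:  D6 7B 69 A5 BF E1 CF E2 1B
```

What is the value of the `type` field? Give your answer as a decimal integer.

`type` follows `magic` (2 B), `tag` (1 B), so it starts at offset 2 + 1 = 3 and occupies 4 bytes.
Bytes at offsets 3..6: A5 BF E1 CF.
Big-endian: lowest address holds the most-significant byte.
The bytes are already most-significant first: 0xA5BFE1CF.
0xA5BFE1CF = 2780815823.

2780815823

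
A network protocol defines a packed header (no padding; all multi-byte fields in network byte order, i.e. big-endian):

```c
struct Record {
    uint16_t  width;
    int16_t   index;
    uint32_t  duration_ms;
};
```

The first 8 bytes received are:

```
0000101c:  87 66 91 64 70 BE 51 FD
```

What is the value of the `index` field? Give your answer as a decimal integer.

`index` follows `width` (2 bytes), so it starts at byte offset 2 and occupies 2 bytes.
Bytes at offsets 2..3: 91 64.
Big-endian stores the most-significant byte at the lowest address.
The bytes are already most-significant first: 0x9164.
Top bit is set, so as a signed 16-bit value this is 0x9164 − 2^16 = -28316.

-28316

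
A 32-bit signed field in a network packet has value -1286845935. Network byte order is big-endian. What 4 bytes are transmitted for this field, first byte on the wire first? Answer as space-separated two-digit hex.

Two's complement of -1286845935 in 32 bits: 1286845935 = 0x4CB3B5EF; invert → 0xB34C4A10; add 1 → 0xB34C4A11.
Split into bytes (most-significant first): B3 4C 4A 11.
Big-endian: lowest address holds the most-significant byte.
So the memory order matches the most-significant-first order: B3 4C 4A 11.

B3 4C 4A 11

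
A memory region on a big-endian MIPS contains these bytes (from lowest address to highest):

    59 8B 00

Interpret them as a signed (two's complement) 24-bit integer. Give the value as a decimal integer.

In big-endian order the high byte comes first in memory.
The bytes are already most-significant first: 0x598B00.
0x598B00 = 5868288.

5868288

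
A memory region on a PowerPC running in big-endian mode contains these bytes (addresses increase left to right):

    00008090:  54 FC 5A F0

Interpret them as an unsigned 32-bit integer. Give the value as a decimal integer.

1425824496

In big-endian order the high byte comes first in memory.
The bytes are already most-significant first: 0x54FC5AF0.
0x54FC5AF0 = 1425824496.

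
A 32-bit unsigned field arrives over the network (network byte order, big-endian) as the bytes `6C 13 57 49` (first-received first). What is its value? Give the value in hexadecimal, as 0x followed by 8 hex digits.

Big-endian: lowest address holds the most-significant byte.
The bytes are already most-significant first: 0x6C135749.

0x6C135749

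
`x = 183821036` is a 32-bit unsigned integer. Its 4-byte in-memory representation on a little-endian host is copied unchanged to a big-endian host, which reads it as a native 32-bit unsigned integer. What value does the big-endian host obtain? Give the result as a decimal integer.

183821036 in 32-bit hexadecimal is 0x0AF4E2EC.
Stored little-endian, the bytes at ascending addresses are EC E2 F4 0A.
Read back as big-endian, the last byte is least significant, giving 0xECE2F40A.
0xECE2F40A = 3974296586.

3974296586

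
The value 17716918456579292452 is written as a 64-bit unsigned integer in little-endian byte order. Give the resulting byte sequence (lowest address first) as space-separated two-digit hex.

17716918456579292452 in hexadecimal, padded to 64 bits, is 0xF5DF2377CEF87D24.
Split into bytes (most-significant first): F5 DF 23 77 CE F8 7D 24.
Little-endian stores the least-significant byte at the lowest address.
So at ascending addresses the bytes are 24 7D F8 CE 77 23 DF F5.

24 7D F8 CE 77 23 DF F5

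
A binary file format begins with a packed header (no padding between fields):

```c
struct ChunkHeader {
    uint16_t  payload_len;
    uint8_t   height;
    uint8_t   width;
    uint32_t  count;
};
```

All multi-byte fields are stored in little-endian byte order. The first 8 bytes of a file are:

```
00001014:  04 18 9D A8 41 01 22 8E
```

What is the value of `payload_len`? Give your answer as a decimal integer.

6148

`payload_len` is the first field, at byte offset 0, occupying 2 bytes.
Bytes at offsets 0..1: 04 18.
In little-endian order the low byte comes first in memory.
Reassemble most-significant byte first: 18 04 → 0x1804.
0x1804 = 6148.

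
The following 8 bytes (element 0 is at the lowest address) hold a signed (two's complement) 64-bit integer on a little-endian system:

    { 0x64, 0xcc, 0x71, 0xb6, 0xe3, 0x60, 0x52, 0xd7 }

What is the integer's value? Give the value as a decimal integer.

Little-endian stores the least-significant byte at the lowest address.
Reassemble most-significant byte first: D7 52 60 E3 B6 71 CC 64 → 0xD75260E3B671CC64.
Top bit is set, so as a signed 64-bit value this is 0xD75260E3B671CC64 − 2^64 = -2931173876330017692.

-2931173876330017692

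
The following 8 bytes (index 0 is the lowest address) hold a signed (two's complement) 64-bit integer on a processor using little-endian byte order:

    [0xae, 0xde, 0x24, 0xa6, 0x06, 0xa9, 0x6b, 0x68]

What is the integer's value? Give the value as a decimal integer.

7524293448474877614

In little-endian order the low byte comes first in memory.
Reassemble most-significant byte first: 68 6B A9 06 A6 24 DE AE → 0x686BA906A624DEAE.
0x686BA906A624DEAE = 7524293448474877614.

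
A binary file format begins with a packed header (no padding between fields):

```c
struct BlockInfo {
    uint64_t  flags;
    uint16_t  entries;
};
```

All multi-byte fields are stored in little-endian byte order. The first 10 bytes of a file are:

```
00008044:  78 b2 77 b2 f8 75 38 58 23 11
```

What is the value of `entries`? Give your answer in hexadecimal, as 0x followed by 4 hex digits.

`entries` follows `flags` (8 bytes), so it starts at byte offset 8 and occupies 2 bytes.
Bytes at offsets 8..9: 23 11.
Little-endian: lowest address holds the least-significant byte.
Reassemble most-significant byte first: 11 23 → 0x1123.

0x1123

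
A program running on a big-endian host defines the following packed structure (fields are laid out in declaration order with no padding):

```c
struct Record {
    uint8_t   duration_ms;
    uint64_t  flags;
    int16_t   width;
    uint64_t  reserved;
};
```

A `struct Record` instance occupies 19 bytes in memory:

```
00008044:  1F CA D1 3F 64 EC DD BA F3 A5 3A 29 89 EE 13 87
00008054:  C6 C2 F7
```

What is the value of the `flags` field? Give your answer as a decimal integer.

14614531968497203955

`flags` follows `duration_ms` (1 byte), so it starts at byte offset 1 and occupies 8 bytes.
Bytes at offsets 1..8: CA D1 3F 64 EC DD BA F3.
Big-endian: lowest address holds the most-significant byte.
The bytes are already most-significant first: 0xCAD13F64ECDDBAF3.
0xCAD13F64ECDDBAF3 = 14614531968497203955.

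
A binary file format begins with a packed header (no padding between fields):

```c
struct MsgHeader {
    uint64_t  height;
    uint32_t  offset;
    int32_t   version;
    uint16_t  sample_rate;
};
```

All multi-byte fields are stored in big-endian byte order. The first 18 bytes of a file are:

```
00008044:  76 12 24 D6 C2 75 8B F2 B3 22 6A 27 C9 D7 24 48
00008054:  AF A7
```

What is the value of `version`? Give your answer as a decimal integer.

`version` follows `height` (8 B), `offset` (4 B), so it starts at offset 8 + 4 = 12 and occupies 4 bytes.
Bytes at offsets 12..15: C9 D7 24 48.
Big-endian: lowest address holds the most-significant byte.
The bytes are already most-significant first: 0xC9D72448.
Top bit is set, so as a signed 32-bit value this is 0xC9D72448 − 2^32 = -908647352.

-908647352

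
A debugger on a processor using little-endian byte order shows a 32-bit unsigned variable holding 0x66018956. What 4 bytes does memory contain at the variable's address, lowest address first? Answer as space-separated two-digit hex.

Split into bytes (most-significant first): 66 01 89 56.
Little-endian stores the least-significant byte at the lowest address.
So at ascending addresses the bytes are 56 89 01 66.

56 89 01 66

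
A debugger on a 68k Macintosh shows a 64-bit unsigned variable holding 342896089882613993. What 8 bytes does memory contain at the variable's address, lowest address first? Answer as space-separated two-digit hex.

342896089882613993 in hexadecimal, padded to 64 bits, is 0x04C2362D5052D8E9.
Split into bytes (most-significant first): 04 C2 36 2D 50 52 D8 E9.
Big-endian: lowest address holds the most-significant byte.
So the memory order matches the most-significant-first order: 04 C2 36 2D 50 52 D8 E9.

04 C2 36 2D 50 52 D8 E9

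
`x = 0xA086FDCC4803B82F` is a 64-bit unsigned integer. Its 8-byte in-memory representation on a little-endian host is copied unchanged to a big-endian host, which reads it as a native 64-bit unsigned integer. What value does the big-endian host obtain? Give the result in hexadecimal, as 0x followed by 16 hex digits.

0x2FB80348CCFD86A0

Stored little-endian, the bytes at ascending addresses are 2F B8 03 48 CC FD 86 A0.
Read back as big-endian, the last byte is least significant, giving 0x2FB80348CCFD86A0.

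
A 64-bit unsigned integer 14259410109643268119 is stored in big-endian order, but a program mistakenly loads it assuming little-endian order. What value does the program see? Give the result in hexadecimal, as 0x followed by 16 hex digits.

14259410109643268119 in 64-bit hexadecimal is 0xC5E399F1F3E6A017.
Stored big-endian, the bytes at ascending addresses are C5 E3 99 F1 F3 E6 A0 17.
Read back as little-endian, the first byte is least significant, giving 0x17A0E6F3F199E3C5.

0x17A0E6F3F199E3C5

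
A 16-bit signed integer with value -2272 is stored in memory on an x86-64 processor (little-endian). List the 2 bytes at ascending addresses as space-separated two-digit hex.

Two's complement of -2272 in 16 bits: 2272 = 0x08E0; invert → 0xF71F; add 1 → 0xF720.
Split into bytes (most-significant first): F7 20.
Little-endian stores the least-significant byte at the lowest address.
So at ascending addresses the bytes are 20 F7.

20 F7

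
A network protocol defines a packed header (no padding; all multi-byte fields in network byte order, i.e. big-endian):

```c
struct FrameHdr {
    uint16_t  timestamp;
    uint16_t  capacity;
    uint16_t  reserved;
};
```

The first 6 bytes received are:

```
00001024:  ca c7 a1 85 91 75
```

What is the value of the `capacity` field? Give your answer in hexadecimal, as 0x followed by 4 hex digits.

0xA185

`capacity` follows `timestamp` (2 bytes), so it starts at byte offset 2 and occupies 2 bytes.
Bytes at offsets 2..3: A1 85.
In big-endian order the high byte comes first in memory.
The bytes are already most-significant first: 0xA185.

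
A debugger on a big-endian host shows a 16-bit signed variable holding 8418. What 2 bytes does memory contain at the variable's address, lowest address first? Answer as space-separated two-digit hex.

20 E2

8418 in hexadecimal, padded to 16 bits, is 0x20E2.
Split into bytes (most-significant first): 20 E2.
In big-endian order the high byte comes first in memory.
So the memory order matches the most-significant-first order: 20 E2.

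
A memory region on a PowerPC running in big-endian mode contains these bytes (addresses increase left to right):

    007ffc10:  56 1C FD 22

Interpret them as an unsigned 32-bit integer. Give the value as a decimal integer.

Big-endian: lowest address holds the most-significant byte.
The bytes are already most-significant first: 0x561CFD22.
0x561CFD22 = 1444740386.

1444740386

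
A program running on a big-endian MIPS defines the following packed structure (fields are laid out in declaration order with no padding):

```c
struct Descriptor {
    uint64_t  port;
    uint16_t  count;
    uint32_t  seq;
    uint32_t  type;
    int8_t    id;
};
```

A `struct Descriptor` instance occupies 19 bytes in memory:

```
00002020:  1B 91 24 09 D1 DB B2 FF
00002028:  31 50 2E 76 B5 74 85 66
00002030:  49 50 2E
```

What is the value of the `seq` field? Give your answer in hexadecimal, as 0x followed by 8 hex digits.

0x2E76B574

`seq` follows `port` (8 B), `count` (2 B), so it starts at offset 8 + 2 = 10 and occupies 4 bytes.
Bytes at offsets 10..13: 2E 76 B5 74.
Big-endian: lowest address holds the most-significant byte.
The bytes are already most-significant first: 0x2E76B574.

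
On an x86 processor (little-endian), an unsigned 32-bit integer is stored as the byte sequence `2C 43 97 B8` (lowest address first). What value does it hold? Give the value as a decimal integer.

In little-endian order the low byte comes first in memory.
Reassemble most-significant byte first: B8 97 43 2C → 0xB897432C.
0xB897432C = 3096920876.

3096920876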